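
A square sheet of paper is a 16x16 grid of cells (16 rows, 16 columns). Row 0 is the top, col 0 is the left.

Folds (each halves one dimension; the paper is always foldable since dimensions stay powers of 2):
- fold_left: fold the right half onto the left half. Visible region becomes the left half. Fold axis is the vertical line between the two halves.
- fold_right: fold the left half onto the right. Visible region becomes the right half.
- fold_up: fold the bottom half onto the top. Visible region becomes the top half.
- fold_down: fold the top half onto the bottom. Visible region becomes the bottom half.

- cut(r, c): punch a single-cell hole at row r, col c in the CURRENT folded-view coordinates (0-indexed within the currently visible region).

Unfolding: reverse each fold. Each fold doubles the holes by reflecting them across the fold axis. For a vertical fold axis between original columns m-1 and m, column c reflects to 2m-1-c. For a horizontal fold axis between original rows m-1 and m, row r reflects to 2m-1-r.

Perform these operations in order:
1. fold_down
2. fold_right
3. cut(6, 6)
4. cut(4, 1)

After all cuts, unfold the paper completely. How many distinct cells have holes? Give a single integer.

Op 1 fold_down: fold axis h@8; visible region now rows[8,16) x cols[0,16) = 8x16
Op 2 fold_right: fold axis v@8; visible region now rows[8,16) x cols[8,16) = 8x8
Op 3 cut(6, 6): punch at orig (14,14); cuts so far [(14, 14)]; region rows[8,16) x cols[8,16) = 8x8
Op 4 cut(4, 1): punch at orig (12,9); cuts so far [(12, 9), (14, 14)]; region rows[8,16) x cols[8,16) = 8x8
Unfold 1 (reflect across v@8): 4 holes -> [(12, 6), (12, 9), (14, 1), (14, 14)]
Unfold 2 (reflect across h@8): 8 holes -> [(1, 1), (1, 14), (3, 6), (3, 9), (12, 6), (12, 9), (14, 1), (14, 14)]

Answer: 8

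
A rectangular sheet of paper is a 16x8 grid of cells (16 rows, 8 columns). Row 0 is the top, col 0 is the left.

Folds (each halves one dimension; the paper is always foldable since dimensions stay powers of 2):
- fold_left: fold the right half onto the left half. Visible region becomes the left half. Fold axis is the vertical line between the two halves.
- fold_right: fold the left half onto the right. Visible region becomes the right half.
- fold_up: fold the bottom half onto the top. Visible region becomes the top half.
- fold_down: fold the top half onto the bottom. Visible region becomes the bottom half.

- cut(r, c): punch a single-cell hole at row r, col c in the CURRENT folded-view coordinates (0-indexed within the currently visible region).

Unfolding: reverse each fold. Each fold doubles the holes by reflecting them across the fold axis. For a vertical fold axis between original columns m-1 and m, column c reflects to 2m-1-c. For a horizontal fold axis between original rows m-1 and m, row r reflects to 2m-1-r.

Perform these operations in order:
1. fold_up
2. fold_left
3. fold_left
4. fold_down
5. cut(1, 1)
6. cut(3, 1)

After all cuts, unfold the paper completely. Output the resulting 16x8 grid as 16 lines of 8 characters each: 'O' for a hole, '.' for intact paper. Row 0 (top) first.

Answer: .OO..OO.
........
.OO..OO.
........
........
.OO..OO.
........
.OO..OO.
.OO..OO.
........
.OO..OO.
........
........
.OO..OO.
........
.OO..OO.

Derivation:
Op 1 fold_up: fold axis h@8; visible region now rows[0,8) x cols[0,8) = 8x8
Op 2 fold_left: fold axis v@4; visible region now rows[0,8) x cols[0,4) = 8x4
Op 3 fold_left: fold axis v@2; visible region now rows[0,8) x cols[0,2) = 8x2
Op 4 fold_down: fold axis h@4; visible region now rows[4,8) x cols[0,2) = 4x2
Op 5 cut(1, 1): punch at orig (5,1); cuts so far [(5, 1)]; region rows[4,8) x cols[0,2) = 4x2
Op 6 cut(3, 1): punch at orig (7,1); cuts so far [(5, 1), (7, 1)]; region rows[4,8) x cols[0,2) = 4x2
Unfold 1 (reflect across h@4): 4 holes -> [(0, 1), (2, 1), (5, 1), (7, 1)]
Unfold 2 (reflect across v@2): 8 holes -> [(0, 1), (0, 2), (2, 1), (2, 2), (5, 1), (5, 2), (7, 1), (7, 2)]
Unfold 3 (reflect across v@4): 16 holes -> [(0, 1), (0, 2), (0, 5), (0, 6), (2, 1), (2, 2), (2, 5), (2, 6), (5, 1), (5, 2), (5, 5), (5, 6), (7, 1), (7, 2), (7, 5), (7, 6)]
Unfold 4 (reflect across h@8): 32 holes -> [(0, 1), (0, 2), (0, 5), (0, 6), (2, 1), (2, 2), (2, 5), (2, 6), (5, 1), (5, 2), (5, 5), (5, 6), (7, 1), (7, 2), (7, 5), (7, 6), (8, 1), (8, 2), (8, 5), (8, 6), (10, 1), (10, 2), (10, 5), (10, 6), (13, 1), (13, 2), (13, 5), (13, 6), (15, 1), (15, 2), (15, 5), (15, 6)]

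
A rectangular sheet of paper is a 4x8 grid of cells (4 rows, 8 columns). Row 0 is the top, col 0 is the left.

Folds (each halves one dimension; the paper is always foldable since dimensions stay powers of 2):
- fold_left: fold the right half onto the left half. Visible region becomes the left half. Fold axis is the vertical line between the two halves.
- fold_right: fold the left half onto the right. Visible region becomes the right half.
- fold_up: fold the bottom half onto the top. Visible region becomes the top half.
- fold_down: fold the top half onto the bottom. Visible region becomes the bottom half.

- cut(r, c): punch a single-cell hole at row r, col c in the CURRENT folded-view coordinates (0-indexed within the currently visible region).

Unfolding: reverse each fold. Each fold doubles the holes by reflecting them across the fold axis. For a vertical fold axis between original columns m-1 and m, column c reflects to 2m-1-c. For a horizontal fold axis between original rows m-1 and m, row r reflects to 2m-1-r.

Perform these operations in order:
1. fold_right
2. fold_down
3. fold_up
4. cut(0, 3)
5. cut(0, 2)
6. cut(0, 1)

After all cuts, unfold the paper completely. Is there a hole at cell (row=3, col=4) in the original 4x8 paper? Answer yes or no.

Answer: no

Derivation:
Op 1 fold_right: fold axis v@4; visible region now rows[0,4) x cols[4,8) = 4x4
Op 2 fold_down: fold axis h@2; visible region now rows[2,4) x cols[4,8) = 2x4
Op 3 fold_up: fold axis h@3; visible region now rows[2,3) x cols[4,8) = 1x4
Op 4 cut(0, 3): punch at orig (2,7); cuts so far [(2, 7)]; region rows[2,3) x cols[4,8) = 1x4
Op 5 cut(0, 2): punch at orig (2,6); cuts so far [(2, 6), (2, 7)]; region rows[2,3) x cols[4,8) = 1x4
Op 6 cut(0, 1): punch at orig (2,5); cuts so far [(2, 5), (2, 6), (2, 7)]; region rows[2,3) x cols[4,8) = 1x4
Unfold 1 (reflect across h@3): 6 holes -> [(2, 5), (2, 6), (2, 7), (3, 5), (3, 6), (3, 7)]
Unfold 2 (reflect across h@2): 12 holes -> [(0, 5), (0, 6), (0, 7), (1, 5), (1, 6), (1, 7), (2, 5), (2, 6), (2, 7), (3, 5), (3, 6), (3, 7)]
Unfold 3 (reflect across v@4): 24 holes -> [(0, 0), (0, 1), (0, 2), (0, 5), (0, 6), (0, 7), (1, 0), (1, 1), (1, 2), (1, 5), (1, 6), (1, 7), (2, 0), (2, 1), (2, 2), (2, 5), (2, 6), (2, 7), (3, 0), (3, 1), (3, 2), (3, 5), (3, 6), (3, 7)]
Holes: [(0, 0), (0, 1), (0, 2), (0, 5), (0, 6), (0, 7), (1, 0), (1, 1), (1, 2), (1, 5), (1, 6), (1, 7), (2, 0), (2, 1), (2, 2), (2, 5), (2, 6), (2, 7), (3, 0), (3, 1), (3, 2), (3, 5), (3, 6), (3, 7)]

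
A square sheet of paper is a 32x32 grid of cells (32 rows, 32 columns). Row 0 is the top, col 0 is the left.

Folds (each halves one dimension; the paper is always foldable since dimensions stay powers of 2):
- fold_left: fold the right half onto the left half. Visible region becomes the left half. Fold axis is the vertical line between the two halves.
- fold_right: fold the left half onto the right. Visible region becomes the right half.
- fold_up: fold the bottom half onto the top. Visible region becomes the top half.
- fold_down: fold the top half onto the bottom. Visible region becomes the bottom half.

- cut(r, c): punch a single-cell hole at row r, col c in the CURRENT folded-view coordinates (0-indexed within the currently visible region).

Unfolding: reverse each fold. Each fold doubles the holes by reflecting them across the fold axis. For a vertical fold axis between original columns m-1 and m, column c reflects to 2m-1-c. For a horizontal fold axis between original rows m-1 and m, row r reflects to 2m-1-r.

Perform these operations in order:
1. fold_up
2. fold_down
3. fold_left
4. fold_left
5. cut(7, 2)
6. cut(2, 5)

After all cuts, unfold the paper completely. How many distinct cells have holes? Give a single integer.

Answer: 32

Derivation:
Op 1 fold_up: fold axis h@16; visible region now rows[0,16) x cols[0,32) = 16x32
Op 2 fold_down: fold axis h@8; visible region now rows[8,16) x cols[0,32) = 8x32
Op 3 fold_left: fold axis v@16; visible region now rows[8,16) x cols[0,16) = 8x16
Op 4 fold_left: fold axis v@8; visible region now rows[8,16) x cols[0,8) = 8x8
Op 5 cut(7, 2): punch at orig (15,2); cuts so far [(15, 2)]; region rows[8,16) x cols[0,8) = 8x8
Op 6 cut(2, 5): punch at orig (10,5); cuts so far [(10, 5), (15, 2)]; region rows[8,16) x cols[0,8) = 8x8
Unfold 1 (reflect across v@8): 4 holes -> [(10, 5), (10, 10), (15, 2), (15, 13)]
Unfold 2 (reflect across v@16): 8 holes -> [(10, 5), (10, 10), (10, 21), (10, 26), (15, 2), (15, 13), (15, 18), (15, 29)]
Unfold 3 (reflect across h@8): 16 holes -> [(0, 2), (0, 13), (0, 18), (0, 29), (5, 5), (5, 10), (5, 21), (5, 26), (10, 5), (10, 10), (10, 21), (10, 26), (15, 2), (15, 13), (15, 18), (15, 29)]
Unfold 4 (reflect across h@16): 32 holes -> [(0, 2), (0, 13), (0, 18), (0, 29), (5, 5), (5, 10), (5, 21), (5, 26), (10, 5), (10, 10), (10, 21), (10, 26), (15, 2), (15, 13), (15, 18), (15, 29), (16, 2), (16, 13), (16, 18), (16, 29), (21, 5), (21, 10), (21, 21), (21, 26), (26, 5), (26, 10), (26, 21), (26, 26), (31, 2), (31, 13), (31, 18), (31, 29)]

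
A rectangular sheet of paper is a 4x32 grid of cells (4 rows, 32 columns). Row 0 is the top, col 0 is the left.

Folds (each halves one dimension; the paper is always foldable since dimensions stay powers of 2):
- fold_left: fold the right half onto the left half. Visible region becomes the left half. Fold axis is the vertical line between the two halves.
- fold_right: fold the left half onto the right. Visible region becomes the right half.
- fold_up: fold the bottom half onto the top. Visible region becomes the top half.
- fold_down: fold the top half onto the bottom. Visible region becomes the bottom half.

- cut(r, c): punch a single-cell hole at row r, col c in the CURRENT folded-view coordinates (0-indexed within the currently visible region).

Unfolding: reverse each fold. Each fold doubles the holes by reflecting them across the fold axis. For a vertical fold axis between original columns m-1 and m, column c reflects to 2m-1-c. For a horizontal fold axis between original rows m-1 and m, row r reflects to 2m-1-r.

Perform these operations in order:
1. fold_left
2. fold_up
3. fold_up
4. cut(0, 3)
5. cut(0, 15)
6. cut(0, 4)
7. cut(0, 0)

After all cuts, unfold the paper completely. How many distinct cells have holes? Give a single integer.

Answer: 32

Derivation:
Op 1 fold_left: fold axis v@16; visible region now rows[0,4) x cols[0,16) = 4x16
Op 2 fold_up: fold axis h@2; visible region now rows[0,2) x cols[0,16) = 2x16
Op 3 fold_up: fold axis h@1; visible region now rows[0,1) x cols[0,16) = 1x16
Op 4 cut(0, 3): punch at orig (0,3); cuts so far [(0, 3)]; region rows[0,1) x cols[0,16) = 1x16
Op 5 cut(0, 15): punch at orig (0,15); cuts so far [(0, 3), (0, 15)]; region rows[0,1) x cols[0,16) = 1x16
Op 6 cut(0, 4): punch at orig (0,4); cuts so far [(0, 3), (0, 4), (0, 15)]; region rows[0,1) x cols[0,16) = 1x16
Op 7 cut(0, 0): punch at orig (0,0); cuts so far [(0, 0), (0, 3), (0, 4), (0, 15)]; region rows[0,1) x cols[0,16) = 1x16
Unfold 1 (reflect across h@1): 8 holes -> [(0, 0), (0, 3), (0, 4), (0, 15), (1, 0), (1, 3), (1, 4), (1, 15)]
Unfold 2 (reflect across h@2): 16 holes -> [(0, 0), (0, 3), (0, 4), (0, 15), (1, 0), (1, 3), (1, 4), (1, 15), (2, 0), (2, 3), (2, 4), (2, 15), (3, 0), (3, 3), (3, 4), (3, 15)]
Unfold 3 (reflect across v@16): 32 holes -> [(0, 0), (0, 3), (0, 4), (0, 15), (0, 16), (0, 27), (0, 28), (0, 31), (1, 0), (1, 3), (1, 4), (1, 15), (1, 16), (1, 27), (1, 28), (1, 31), (2, 0), (2, 3), (2, 4), (2, 15), (2, 16), (2, 27), (2, 28), (2, 31), (3, 0), (3, 3), (3, 4), (3, 15), (3, 16), (3, 27), (3, 28), (3, 31)]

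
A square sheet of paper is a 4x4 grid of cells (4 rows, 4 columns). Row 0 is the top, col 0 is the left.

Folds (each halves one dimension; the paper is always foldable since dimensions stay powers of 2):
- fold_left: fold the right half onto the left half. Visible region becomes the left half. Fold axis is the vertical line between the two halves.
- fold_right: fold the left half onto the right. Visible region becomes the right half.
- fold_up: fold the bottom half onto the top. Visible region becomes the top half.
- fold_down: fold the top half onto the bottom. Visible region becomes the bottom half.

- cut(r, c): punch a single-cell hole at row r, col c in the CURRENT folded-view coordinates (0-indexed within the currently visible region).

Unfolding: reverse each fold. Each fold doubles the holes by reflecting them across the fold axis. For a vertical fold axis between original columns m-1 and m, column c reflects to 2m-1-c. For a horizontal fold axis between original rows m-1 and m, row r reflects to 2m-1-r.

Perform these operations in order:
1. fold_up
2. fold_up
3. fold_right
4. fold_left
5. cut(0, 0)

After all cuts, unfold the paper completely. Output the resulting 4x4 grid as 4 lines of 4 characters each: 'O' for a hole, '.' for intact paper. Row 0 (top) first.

Op 1 fold_up: fold axis h@2; visible region now rows[0,2) x cols[0,4) = 2x4
Op 2 fold_up: fold axis h@1; visible region now rows[0,1) x cols[0,4) = 1x4
Op 3 fold_right: fold axis v@2; visible region now rows[0,1) x cols[2,4) = 1x2
Op 4 fold_left: fold axis v@3; visible region now rows[0,1) x cols[2,3) = 1x1
Op 5 cut(0, 0): punch at orig (0,2); cuts so far [(0, 2)]; region rows[0,1) x cols[2,3) = 1x1
Unfold 1 (reflect across v@3): 2 holes -> [(0, 2), (0, 3)]
Unfold 2 (reflect across v@2): 4 holes -> [(0, 0), (0, 1), (0, 2), (0, 3)]
Unfold 3 (reflect across h@1): 8 holes -> [(0, 0), (0, 1), (0, 2), (0, 3), (1, 0), (1, 1), (1, 2), (1, 3)]
Unfold 4 (reflect across h@2): 16 holes -> [(0, 0), (0, 1), (0, 2), (0, 3), (1, 0), (1, 1), (1, 2), (1, 3), (2, 0), (2, 1), (2, 2), (2, 3), (3, 0), (3, 1), (3, 2), (3, 3)]

Answer: OOOO
OOOO
OOOO
OOOO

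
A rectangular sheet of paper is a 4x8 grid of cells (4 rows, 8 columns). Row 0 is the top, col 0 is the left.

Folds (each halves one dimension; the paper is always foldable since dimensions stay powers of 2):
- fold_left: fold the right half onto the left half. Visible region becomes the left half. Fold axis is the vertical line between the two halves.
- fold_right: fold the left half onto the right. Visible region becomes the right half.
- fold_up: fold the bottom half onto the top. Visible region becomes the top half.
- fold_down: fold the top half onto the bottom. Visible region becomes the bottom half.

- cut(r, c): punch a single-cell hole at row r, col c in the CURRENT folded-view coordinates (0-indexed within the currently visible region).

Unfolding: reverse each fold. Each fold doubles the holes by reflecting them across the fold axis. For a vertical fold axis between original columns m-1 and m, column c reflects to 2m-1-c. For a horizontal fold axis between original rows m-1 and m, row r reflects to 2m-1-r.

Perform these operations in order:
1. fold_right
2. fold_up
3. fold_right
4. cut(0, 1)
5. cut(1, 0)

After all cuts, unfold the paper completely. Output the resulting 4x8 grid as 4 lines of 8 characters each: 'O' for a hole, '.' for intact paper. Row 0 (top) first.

Answer: O..OO..O
.OO..OO.
.OO..OO.
O..OO..O

Derivation:
Op 1 fold_right: fold axis v@4; visible region now rows[0,4) x cols[4,8) = 4x4
Op 2 fold_up: fold axis h@2; visible region now rows[0,2) x cols[4,8) = 2x4
Op 3 fold_right: fold axis v@6; visible region now rows[0,2) x cols[6,8) = 2x2
Op 4 cut(0, 1): punch at orig (0,7); cuts so far [(0, 7)]; region rows[0,2) x cols[6,8) = 2x2
Op 5 cut(1, 0): punch at orig (1,6); cuts so far [(0, 7), (1, 6)]; region rows[0,2) x cols[6,8) = 2x2
Unfold 1 (reflect across v@6): 4 holes -> [(0, 4), (0, 7), (1, 5), (1, 6)]
Unfold 2 (reflect across h@2): 8 holes -> [(0, 4), (0, 7), (1, 5), (1, 6), (2, 5), (2, 6), (3, 4), (3, 7)]
Unfold 3 (reflect across v@4): 16 holes -> [(0, 0), (0, 3), (0, 4), (0, 7), (1, 1), (1, 2), (1, 5), (1, 6), (2, 1), (2, 2), (2, 5), (2, 6), (3, 0), (3, 3), (3, 4), (3, 7)]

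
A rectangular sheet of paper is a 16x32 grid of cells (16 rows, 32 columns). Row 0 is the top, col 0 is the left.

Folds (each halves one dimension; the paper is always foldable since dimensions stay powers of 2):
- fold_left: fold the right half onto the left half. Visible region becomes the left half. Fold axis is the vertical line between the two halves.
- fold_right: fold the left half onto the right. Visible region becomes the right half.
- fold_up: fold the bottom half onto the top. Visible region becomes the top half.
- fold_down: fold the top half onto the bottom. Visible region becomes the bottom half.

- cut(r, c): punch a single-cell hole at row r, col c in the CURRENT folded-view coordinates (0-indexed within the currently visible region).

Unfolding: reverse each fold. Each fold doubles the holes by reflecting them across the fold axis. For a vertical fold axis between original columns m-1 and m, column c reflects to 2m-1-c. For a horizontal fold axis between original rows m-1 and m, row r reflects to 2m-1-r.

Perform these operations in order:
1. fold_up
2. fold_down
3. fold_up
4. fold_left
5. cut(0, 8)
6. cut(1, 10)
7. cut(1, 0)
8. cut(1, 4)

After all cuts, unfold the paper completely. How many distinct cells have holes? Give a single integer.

Answer: 64

Derivation:
Op 1 fold_up: fold axis h@8; visible region now rows[0,8) x cols[0,32) = 8x32
Op 2 fold_down: fold axis h@4; visible region now rows[4,8) x cols[0,32) = 4x32
Op 3 fold_up: fold axis h@6; visible region now rows[4,6) x cols[0,32) = 2x32
Op 4 fold_left: fold axis v@16; visible region now rows[4,6) x cols[0,16) = 2x16
Op 5 cut(0, 8): punch at orig (4,8); cuts so far [(4, 8)]; region rows[4,6) x cols[0,16) = 2x16
Op 6 cut(1, 10): punch at orig (5,10); cuts so far [(4, 8), (5, 10)]; region rows[4,6) x cols[0,16) = 2x16
Op 7 cut(1, 0): punch at orig (5,0); cuts so far [(4, 8), (5, 0), (5, 10)]; region rows[4,6) x cols[0,16) = 2x16
Op 8 cut(1, 4): punch at orig (5,4); cuts so far [(4, 8), (5, 0), (5, 4), (5, 10)]; region rows[4,6) x cols[0,16) = 2x16
Unfold 1 (reflect across v@16): 8 holes -> [(4, 8), (4, 23), (5, 0), (5, 4), (5, 10), (5, 21), (5, 27), (5, 31)]
Unfold 2 (reflect across h@6): 16 holes -> [(4, 8), (4, 23), (5, 0), (5, 4), (5, 10), (5, 21), (5, 27), (5, 31), (6, 0), (6, 4), (6, 10), (6, 21), (6, 27), (6, 31), (7, 8), (7, 23)]
Unfold 3 (reflect across h@4): 32 holes -> [(0, 8), (0, 23), (1, 0), (1, 4), (1, 10), (1, 21), (1, 27), (1, 31), (2, 0), (2, 4), (2, 10), (2, 21), (2, 27), (2, 31), (3, 8), (3, 23), (4, 8), (4, 23), (5, 0), (5, 4), (5, 10), (5, 21), (5, 27), (5, 31), (6, 0), (6, 4), (6, 10), (6, 21), (6, 27), (6, 31), (7, 8), (7, 23)]
Unfold 4 (reflect across h@8): 64 holes -> [(0, 8), (0, 23), (1, 0), (1, 4), (1, 10), (1, 21), (1, 27), (1, 31), (2, 0), (2, 4), (2, 10), (2, 21), (2, 27), (2, 31), (3, 8), (3, 23), (4, 8), (4, 23), (5, 0), (5, 4), (5, 10), (5, 21), (5, 27), (5, 31), (6, 0), (6, 4), (6, 10), (6, 21), (6, 27), (6, 31), (7, 8), (7, 23), (8, 8), (8, 23), (9, 0), (9, 4), (9, 10), (9, 21), (9, 27), (9, 31), (10, 0), (10, 4), (10, 10), (10, 21), (10, 27), (10, 31), (11, 8), (11, 23), (12, 8), (12, 23), (13, 0), (13, 4), (13, 10), (13, 21), (13, 27), (13, 31), (14, 0), (14, 4), (14, 10), (14, 21), (14, 27), (14, 31), (15, 8), (15, 23)]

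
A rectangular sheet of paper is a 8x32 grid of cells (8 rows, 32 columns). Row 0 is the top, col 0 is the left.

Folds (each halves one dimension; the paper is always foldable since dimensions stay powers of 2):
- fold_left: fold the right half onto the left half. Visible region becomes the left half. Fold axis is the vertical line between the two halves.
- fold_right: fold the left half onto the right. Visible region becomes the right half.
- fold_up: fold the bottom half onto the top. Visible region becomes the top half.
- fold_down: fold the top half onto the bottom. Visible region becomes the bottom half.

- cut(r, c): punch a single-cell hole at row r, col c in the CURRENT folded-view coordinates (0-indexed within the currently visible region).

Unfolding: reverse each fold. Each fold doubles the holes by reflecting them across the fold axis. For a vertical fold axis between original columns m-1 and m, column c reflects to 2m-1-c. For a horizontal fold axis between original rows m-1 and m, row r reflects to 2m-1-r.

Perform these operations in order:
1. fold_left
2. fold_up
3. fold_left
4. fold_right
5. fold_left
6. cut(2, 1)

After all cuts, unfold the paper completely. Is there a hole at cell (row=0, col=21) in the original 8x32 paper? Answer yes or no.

Answer: no

Derivation:
Op 1 fold_left: fold axis v@16; visible region now rows[0,8) x cols[0,16) = 8x16
Op 2 fold_up: fold axis h@4; visible region now rows[0,4) x cols[0,16) = 4x16
Op 3 fold_left: fold axis v@8; visible region now rows[0,4) x cols[0,8) = 4x8
Op 4 fold_right: fold axis v@4; visible region now rows[0,4) x cols[4,8) = 4x4
Op 5 fold_left: fold axis v@6; visible region now rows[0,4) x cols[4,6) = 4x2
Op 6 cut(2, 1): punch at orig (2,5); cuts so far [(2, 5)]; region rows[0,4) x cols[4,6) = 4x2
Unfold 1 (reflect across v@6): 2 holes -> [(2, 5), (2, 6)]
Unfold 2 (reflect across v@4): 4 holes -> [(2, 1), (2, 2), (2, 5), (2, 6)]
Unfold 3 (reflect across v@8): 8 holes -> [(2, 1), (2, 2), (2, 5), (2, 6), (2, 9), (2, 10), (2, 13), (2, 14)]
Unfold 4 (reflect across h@4): 16 holes -> [(2, 1), (2, 2), (2, 5), (2, 6), (2, 9), (2, 10), (2, 13), (2, 14), (5, 1), (5, 2), (5, 5), (5, 6), (5, 9), (5, 10), (5, 13), (5, 14)]
Unfold 5 (reflect across v@16): 32 holes -> [(2, 1), (2, 2), (2, 5), (2, 6), (2, 9), (2, 10), (2, 13), (2, 14), (2, 17), (2, 18), (2, 21), (2, 22), (2, 25), (2, 26), (2, 29), (2, 30), (5, 1), (5, 2), (5, 5), (5, 6), (5, 9), (5, 10), (5, 13), (5, 14), (5, 17), (5, 18), (5, 21), (5, 22), (5, 25), (5, 26), (5, 29), (5, 30)]
Holes: [(2, 1), (2, 2), (2, 5), (2, 6), (2, 9), (2, 10), (2, 13), (2, 14), (2, 17), (2, 18), (2, 21), (2, 22), (2, 25), (2, 26), (2, 29), (2, 30), (5, 1), (5, 2), (5, 5), (5, 6), (5, 9), (5, 10), (5, 13), (5, 14), (5, 17), (5, 18), (5, 21), (5, 22), (5, 25), (5, 26), (5, 29), (5, 30)]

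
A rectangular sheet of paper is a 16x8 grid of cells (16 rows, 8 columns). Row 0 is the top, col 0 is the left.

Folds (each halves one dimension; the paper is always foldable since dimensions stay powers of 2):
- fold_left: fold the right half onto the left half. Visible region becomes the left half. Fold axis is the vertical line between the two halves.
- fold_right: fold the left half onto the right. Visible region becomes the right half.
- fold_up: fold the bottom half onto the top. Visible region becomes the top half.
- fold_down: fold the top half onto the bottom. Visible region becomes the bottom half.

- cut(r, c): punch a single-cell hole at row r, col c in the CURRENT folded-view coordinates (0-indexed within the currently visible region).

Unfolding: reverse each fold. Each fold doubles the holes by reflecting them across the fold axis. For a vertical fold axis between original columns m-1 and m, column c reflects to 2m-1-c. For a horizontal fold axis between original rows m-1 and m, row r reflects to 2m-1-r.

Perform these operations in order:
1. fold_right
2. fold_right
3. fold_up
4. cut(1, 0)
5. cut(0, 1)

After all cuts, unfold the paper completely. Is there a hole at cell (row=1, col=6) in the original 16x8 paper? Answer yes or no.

Answer: yes

Derivation:
Op 1 fold_right: fold axis v@4; visible region now rows[0,16) x cols[4,8) = 16x4
Op 2 fold_right: fold axis v@6; visible region now rows[0,16) x cols[6,8) = 16x2
Op 3 fold_up: fold axis h@8; visible region now rows[0,8) x cols[6,8) = 8x2
Op 4 cut(1, 0): punch at orig (1,6); cuts so far [(1, 6)]; region rows[0,8) x cols[6,8) = 8x2
Op 5 cut(0, 1): punch at orig (0,7); cuts so far [(0, 7), (1, 6)]; region rows[0,8) x cols[6,8) = 8x2
Unfold 1 (reflect across h@8): 4 holes -> [(0, 7), (1, 6), (14, 6), (15, 7)]
Unfold 2 (reflect across v@6): 8 holes -> [(0, 4), (0, 7), (1, 5), (1, 6), (14, 5), (14, 6), (15, 4), (15, 7)]
Unfold 3 (reflect across v@4): 16 holes -> [(0, 0), (0, 3), (0, 4), (0, 7), (1, 1), (1, 2), (1, 5), (1, 6), (14, 1), (14, 2), (14, 5), (14, 6), (15, 0), (15, 3), (15, 4), (15, 7)]
Holes: [(0, 0), (0, 3), (0, 4), (0, 7), (1, 1), (1, 2), (1, 5), (1, 6), (14, 1), (14, 2), (14, 5), (14, 6), (15, 0), (15, 3), (15, 4), (15, 7)]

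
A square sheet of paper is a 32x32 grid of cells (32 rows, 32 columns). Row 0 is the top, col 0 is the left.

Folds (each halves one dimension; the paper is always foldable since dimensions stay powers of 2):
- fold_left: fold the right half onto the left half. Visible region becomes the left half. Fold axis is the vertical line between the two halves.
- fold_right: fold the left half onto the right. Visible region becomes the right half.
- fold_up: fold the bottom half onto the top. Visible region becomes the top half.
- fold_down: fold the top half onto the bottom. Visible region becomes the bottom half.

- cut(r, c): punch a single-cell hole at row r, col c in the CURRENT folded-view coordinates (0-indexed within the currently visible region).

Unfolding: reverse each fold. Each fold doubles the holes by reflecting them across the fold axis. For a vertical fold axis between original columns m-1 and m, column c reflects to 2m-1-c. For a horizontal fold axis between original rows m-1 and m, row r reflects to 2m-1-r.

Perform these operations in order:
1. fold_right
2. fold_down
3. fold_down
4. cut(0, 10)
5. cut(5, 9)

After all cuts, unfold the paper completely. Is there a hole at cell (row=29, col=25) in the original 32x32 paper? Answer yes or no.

Op 1 fold_right: fold axis v@16; visible region now rows[0,32) x cols[16,32) = 32x16
Op 2 fold_down: fold axis h@16; visible region now rows[16,32) x cols[16,32) = 16x16
Op 3 fold_down: fold axis h@24; visible region now rows[24,32) x cols[16,32) = 8x16
Op 4 cut(0, 10): punch at orig (24,26); cuts so far [(24, 26)]; region rows[24,32) x cols[16,32) = 8x16
Op 5 cut(5, 9): punch at orig (29,25); cuts so far [(24, 26), (29, 25)]; region rows[24,32) x cols[16,32) = 8x16
Unfold 1 (reflect across h@24): 4 holes -> [(18, 25), (23, 26), (24, 26), (29, 25)]
Unfold 2 (reflect across h@16): 8 holes -> [(2, 25), (7, 26), (8, 26), (13, 25), (18, 25), (23, 26), (24, 26), (29, 25)]
Unfold 3 (reflect across v@16): 16 holes -> [(2, 6), (2, 25), (7, 5), (7, 26), (8, 5), (8, 26), (13, 6), (13, 25), (18, 6), (18, 25), (23, 5), (23, 26), (24, 5), (24, 26), (29, 6), (29, 25)]
Holes: [(2, 6), (2, 25), (7, 5), (7, 26), (8, 5), (8, 26), (13, 6), (13, 25), (18, 6), (18, 25), (23, 5), (23, 26), (24, 5), (24, 26), (29, 6), (29, 25)]

Answer: yes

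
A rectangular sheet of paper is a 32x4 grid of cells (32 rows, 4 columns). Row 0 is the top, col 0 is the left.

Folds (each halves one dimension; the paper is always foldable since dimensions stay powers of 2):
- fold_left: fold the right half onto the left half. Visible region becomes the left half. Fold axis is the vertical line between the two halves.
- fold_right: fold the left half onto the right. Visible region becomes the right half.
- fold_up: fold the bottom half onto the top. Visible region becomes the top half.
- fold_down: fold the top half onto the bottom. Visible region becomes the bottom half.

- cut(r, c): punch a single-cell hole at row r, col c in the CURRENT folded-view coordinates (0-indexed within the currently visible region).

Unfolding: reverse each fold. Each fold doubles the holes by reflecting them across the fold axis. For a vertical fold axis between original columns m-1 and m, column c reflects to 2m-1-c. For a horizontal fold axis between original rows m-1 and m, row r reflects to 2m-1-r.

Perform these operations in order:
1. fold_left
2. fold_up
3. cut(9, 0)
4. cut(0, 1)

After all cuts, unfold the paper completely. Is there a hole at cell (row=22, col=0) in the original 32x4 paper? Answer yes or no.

Op 1 fold_left: fold axis v@2; visible region now rows[0,32) x cols[0,2) = 32x2
Op 2 fold_up: fold axis h@16; visible region now rows[0,16) x cols[0,2) = 16x2
Op 3 cut(9, 0): punch at orig (9,0); cuts so far [(9, 0)]; region rows[0,16) x cols[0,2) = 16x2
Op 4 cut(0, 1): punch at orig (0,1); cuts so far [(0, 1), (9, 0)]; region rows[0,16) x cols[0,2) = 16x2
Unfold 1 (reflect across h@16): 4 holes -> [(0, 1), (9, 0), (22, 0), (31, 1)]
Unfold 2 (reflect across v@2): 8 holes -> [(0, 1), (0, 2), (9, 0), (9, 3), (22, 0), (22, 3), (31, 1), (31, 2)]
Holes: [(0, 1), (0, 2), (9, 0), (9, 3), (22, 0), (22, 3), (31, 1), (31, 2)]

Answer: yes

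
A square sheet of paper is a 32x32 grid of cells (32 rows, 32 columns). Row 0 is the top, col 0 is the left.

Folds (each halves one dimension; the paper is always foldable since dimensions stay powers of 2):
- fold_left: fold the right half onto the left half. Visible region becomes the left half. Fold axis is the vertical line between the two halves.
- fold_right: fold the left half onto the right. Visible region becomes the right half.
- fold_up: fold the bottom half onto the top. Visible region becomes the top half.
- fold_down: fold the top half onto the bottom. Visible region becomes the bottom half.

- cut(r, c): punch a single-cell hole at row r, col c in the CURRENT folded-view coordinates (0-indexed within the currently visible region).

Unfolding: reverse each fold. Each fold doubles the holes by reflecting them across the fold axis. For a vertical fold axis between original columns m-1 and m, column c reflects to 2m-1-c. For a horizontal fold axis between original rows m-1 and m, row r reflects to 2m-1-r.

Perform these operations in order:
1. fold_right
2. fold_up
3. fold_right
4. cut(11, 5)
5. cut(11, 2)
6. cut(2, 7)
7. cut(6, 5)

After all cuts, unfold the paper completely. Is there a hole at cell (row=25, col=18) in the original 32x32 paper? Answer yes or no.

Answer: yes

Derivation:
Op 1 fold_right: fold axis v@16; visible region now rows[0,32) x cols[16,32) = 32x16
Op 2 fold_up: fold axis h@16; visible region now rows[0,16) x cols[16,32) = 16x16
Op 3 fold_right: fold axis v@24; visible region now rows[0,16) x cols[24,32) = 16x8
Op 4 cut(11, 5): punch at orig (11,29); cuts so far [(11, 29)]; region rows[0,16) x cols[24,32) = 16x8
Op 5 cut(11, 2): punch at orig (11,26); cuts so far [(11, 26), (11, 29)]; region rows[0,16) x cols[24,32) = 16x8
Op 6 cut(2, 7): punch at orig (2,31); cuts so far [(2, 31), (11, 26), (11, 29)]; region rows[0,16) x cols[24,32) = 16x8
Op 7 cut(6, 5): punch at orig (6,29); cuts so far [(2, 31), (6, 29), (11, 26), (11, 29)]; region rows[0,16) x cols[24,32) = 16x8
Unfold 1 (reflect across v@24): 8 holes -> [(2, 16), (2, 31), (6, 18), (6, 29), (11, 18), (11, 21), (11, 26), (11, 29)]
Unfold 2 (reflect across h@16): 16 holes -> [(2, 16), (2, 31), (6, 18), (6, 29), (11, 18), (11, 21), (11, 26), (11, 29), (20, 18), (20, 21), (20, 26), (20, 29), (25, 18), (25, 29), (29, 16), (29, 31)]
Unfold 3 (reflect across v@16): 32 holes -> [(2, 0), (2, 15), (2, 16), (2, 31), (6, 2), (6, 13), (6, 18), (6, 29), (11, 2), (11, 5), (11, 10), (11, 13), (11, 18), (11, 21), (11, 26), (11, 29), (20, 2), (20, 5), (20, 10), (20, 13), (20, 18), (20, 21), (20, 26), (20, 29), (25, 2), (25, 13), (25, 18), (25, 29), (29, 0), (29, 15), (29, 16), (29, 31)]
Holes: [(2, 0), (2, 15), (2, 16), (2, 31), (6, 2), (6, 13), (6, 18), (6, 29), (11, 2), (11, 5), (11, 10), (11, 13), (11, 18), (11, 21), (11, 26), (11, 29), (20, 2), (20, 5), (20, 10), (20, 13), (20, 18), (20, 21), (20, 26), (20, 29), (25, 2), (25, 13), (25, 18), (25, 29), (29, 0), (29, 15), (29, 16), (29, 31)]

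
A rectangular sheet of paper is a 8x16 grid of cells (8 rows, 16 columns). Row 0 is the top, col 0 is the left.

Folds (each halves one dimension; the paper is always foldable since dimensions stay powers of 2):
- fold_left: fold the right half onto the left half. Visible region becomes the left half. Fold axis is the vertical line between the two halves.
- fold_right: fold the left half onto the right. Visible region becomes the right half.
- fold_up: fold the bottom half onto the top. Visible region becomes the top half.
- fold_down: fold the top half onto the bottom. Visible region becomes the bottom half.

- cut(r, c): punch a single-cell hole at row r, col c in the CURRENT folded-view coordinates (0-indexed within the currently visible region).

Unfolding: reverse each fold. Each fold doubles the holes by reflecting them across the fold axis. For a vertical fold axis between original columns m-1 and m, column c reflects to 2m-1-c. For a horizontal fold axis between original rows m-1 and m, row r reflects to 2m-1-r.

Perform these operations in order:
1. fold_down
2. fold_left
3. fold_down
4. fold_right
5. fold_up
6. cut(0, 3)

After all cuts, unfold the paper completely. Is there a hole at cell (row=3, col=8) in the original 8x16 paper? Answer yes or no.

Answer: yes

Derivation:
Op 1 fold_down: fold axis h@4; visible region now rows[4,8) x cols[0,16) = 4x16
Op 2 fold_left: fold axis v@8; visible region now rows[4,8) x cols[0,8) = 4x8
Op 3 fold_down: fold axis h@6; visible region now rows[6,8) x cols[0,8) = 2x8
Op 4 fold_right: fold axis v@4; visible region now rows[6,8) x cols[4,8) = 2x4
Op 5 fold_up: fold axis h@7; visible region now rows[6,7) x cols[4,8) = 1x4
Op 6 cut(0, 3): punch at orig (6,7); cuts so far [(6, 7)]; region rows[6,7) x cols[4,8) = 1x4
Unfold 1 (reflect across h@7): 2 holes -> [(6, 7), (7, 7)]
Unfold 2 (reflect across v@4): 4 holes -> [(6, 0), (6, 7), (7, 0), (7, 7)]
Unfold 3 (reflect across h@6): 8 holes -> [(4, 0), (4, 7), (5, 0), (5, 7), (6, 0), (6, 7), (7, 0), (7, 7)]
Unfold 4 (reflect across v@8): 16 holes -> [(4, 0), (4, 7), (4, 8), (4, 15), (5, 0), (5, 7), (5, 8), (5, 15), (6, 0), (6, 7), (6, 8), (6, 15), (7, 0), (7, 7), (7, 8), (7, 15)]
Unfold 5 (reflect across h@4): 32 holes -> [(0, 0), (0, 7), (0, 8), (0, 15), (1, 0), (1, 7), (1, 8), (1, 15), (2, 0), (2, 7), (2, 8), (2, 15), (3, 0), (3, 7), (3, 8), (3, 15), (4, 0), (4, 7), (4, 8), (4, 15), (5, 0), (5, 7), (5, 8), (5, 15), (6, 0), (6, 7), (6, 8), (6, 15), (7, 0), (7, 7), (7, 8), (7, 15)]
Holes: [(0, 0), (0, 7), (0, 8), (0, 15), (1, 0), (1, 7), (1, 8), (1, 15), (2, 0), (2, 7), (2, 8), (2, 15), (3, 0), (3, 7), (3, 8), (3, 15), (4, 0), (4, 7), (4, 8), (4, 15), (5, 0), (5, 7), (5, 8), (5, 15), (6, 0), (6, 7), (6, 8), (6, 15), (7, 0), (7, 7), (7, 8), (7, 15)]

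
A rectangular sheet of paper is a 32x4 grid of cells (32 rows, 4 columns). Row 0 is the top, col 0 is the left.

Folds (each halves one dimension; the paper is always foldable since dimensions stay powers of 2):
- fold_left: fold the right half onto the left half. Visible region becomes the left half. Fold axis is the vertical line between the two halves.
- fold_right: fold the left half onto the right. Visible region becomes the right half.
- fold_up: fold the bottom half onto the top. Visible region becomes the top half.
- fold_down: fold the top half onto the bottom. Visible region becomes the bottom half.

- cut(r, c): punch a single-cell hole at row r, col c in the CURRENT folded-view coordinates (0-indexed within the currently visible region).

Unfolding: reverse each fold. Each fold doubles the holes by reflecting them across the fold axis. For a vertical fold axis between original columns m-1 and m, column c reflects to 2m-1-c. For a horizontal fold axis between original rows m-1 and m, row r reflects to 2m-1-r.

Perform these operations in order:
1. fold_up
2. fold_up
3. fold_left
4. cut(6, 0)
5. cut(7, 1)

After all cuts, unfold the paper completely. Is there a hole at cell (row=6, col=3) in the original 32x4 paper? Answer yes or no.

Op 1 fold_up: fold axis h@16; visible region now rows[0,16) x cols[0,4) = 16x4
Op 2 fold_up: fold axis h@8; visible region now rows[0,8) x cols[0,4) = 8x4
Op 3 fold_left: fold axis v@2; visible region now rows[0,8) x cols[0,2) = 8x2
Op 4 cut(6, 0): punch at orig (6,0); cuts so far [(6, 0)]; region rows[0,8) x cols[0,2) = 8x2
Op 5 cut(7, 1): punch at orig (7,1); cuts so far [(6, 0), (7, 1)]; region rows[0,8) x cols[0,2) = 8x2
Unfold 1 (reflect across v@2): 4 holes -> [(6, 0), (6, 3), (7, 1), (7, 2)]
Unfold 2 (reflect across h@8): 8 holes -> [(6, 0), (6, 3), (7, 1), (7, 2), (8, 1), (8, 2), (9, 0), (9, 3)]
Unfold 3 (reflect across h@16): 16 holes -> [(6, 0), (6, 3), (7, 1), (7, 2), (8, 1), (8, 2), (9, 0), (9, 3), (22, 0), (22, 3), (23, 1), (23, 2), (24, 1), (24, 2), (25, 0), (25, 3)]
Holes: [(6, 0), (6, 3), (7, 1), (7, 2), (8, 1), (8, 2), (9, 0), (9, 3), (22, 0), (22, 3), (23, 1), (23, 2), (24, 1), (24, 2), (25, 0), (25, 3)]

Answer: yes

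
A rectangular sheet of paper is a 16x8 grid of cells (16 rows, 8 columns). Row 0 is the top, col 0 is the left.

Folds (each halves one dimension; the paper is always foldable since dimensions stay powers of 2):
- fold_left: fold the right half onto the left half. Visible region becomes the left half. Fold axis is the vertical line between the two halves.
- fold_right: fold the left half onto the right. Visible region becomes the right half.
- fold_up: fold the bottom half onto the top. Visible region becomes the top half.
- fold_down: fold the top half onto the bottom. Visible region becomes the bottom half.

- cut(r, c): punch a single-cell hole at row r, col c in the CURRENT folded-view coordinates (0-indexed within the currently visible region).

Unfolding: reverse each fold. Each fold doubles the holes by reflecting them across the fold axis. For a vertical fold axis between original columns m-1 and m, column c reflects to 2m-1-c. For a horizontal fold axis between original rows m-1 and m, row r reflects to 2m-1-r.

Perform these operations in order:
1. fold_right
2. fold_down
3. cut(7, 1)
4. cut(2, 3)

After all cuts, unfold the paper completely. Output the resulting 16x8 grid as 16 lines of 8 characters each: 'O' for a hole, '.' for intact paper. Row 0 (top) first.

Op 1 fold_right: fold axis v@4; visible region now rows[0,16) x cols[4,8) = 16x4
Op 2 fold_down: fold axis h@8; visible region now rows[8,16) x cols[4,8) = 8x4
Op 3 cut(7, 1): punch at orig (15,5); cuts so far [(15, 5)]; region rows[8,16) x cols[4,8) = 8x4
Op 4 cut(2, 3): punch at orig (10,7); cuts so far [(10, 7), (15, 5)]; region rows[8,16) x cols[4,8) = 8x4
Unfold 1 (reflect across h@8): 4 holes -> [(0, 5), (5, 7), (10, 7), (15, 5)]
Unfold 2 (reflect across v@4): 8 holes -> [(0, 2), (0, 5), (5, 0), (5, 7), (10, 0), (10, 7), (15, 2), (15, 5)]

Answer: ..O..O..
........
........
........
........
O......O
........
........
........
........
O......O
........
........
........
........
..O..O..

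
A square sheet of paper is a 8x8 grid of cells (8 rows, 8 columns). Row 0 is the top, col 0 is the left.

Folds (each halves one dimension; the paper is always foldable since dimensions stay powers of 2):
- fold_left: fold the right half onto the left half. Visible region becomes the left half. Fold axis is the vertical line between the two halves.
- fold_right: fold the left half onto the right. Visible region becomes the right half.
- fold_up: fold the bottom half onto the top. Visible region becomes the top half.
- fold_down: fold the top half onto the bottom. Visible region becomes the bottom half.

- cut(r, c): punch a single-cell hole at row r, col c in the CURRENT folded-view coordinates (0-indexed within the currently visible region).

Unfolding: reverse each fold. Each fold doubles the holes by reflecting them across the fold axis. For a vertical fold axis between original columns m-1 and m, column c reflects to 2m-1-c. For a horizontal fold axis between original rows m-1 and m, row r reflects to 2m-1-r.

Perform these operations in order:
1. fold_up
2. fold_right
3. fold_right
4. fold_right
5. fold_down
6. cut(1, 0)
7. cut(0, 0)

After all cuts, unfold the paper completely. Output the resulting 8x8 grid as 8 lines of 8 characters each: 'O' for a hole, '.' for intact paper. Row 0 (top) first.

Op 1 fold_up: fold axis h@4; visible region now rows[0,4) x cols[0,8) = 4x8
Op 2 fold_right: fold axis v@4; visible region now rows[0,4) x cols[4,8) = 4x4
Op 3 fold_right: fold axis v@6; visible region now rows[0,4) x cols[6,8) = 4x2
Op 4 fold_right: fold axis v@7; visible region now rows[0,4) x cols[7,8) = 4x1
Op 5 fold_down: fold axis h@2; visible region now rows[2,4) x cols[7,8) = 2x1
Op 6 cut(1, 0): punch at orig (3,7); cuts so far [(3, 7)]; region rows[2,4) x cols[7,8) = 2x1
Op 7 cut(0, 0): punch at orig (2,7); cuts so far [(2, 7), (3, 7)]; region rows[2,4) x cols[7,8) = 2x1
Unfold 1 (reflect across h@2): 4 holes -> [(0, 7), (1, 7), (2, 7), (3, 7)]
Unfold 2 (reflect across v@7): 8 holes -> [(0, 6), (0, 7), (1, 6), (1, 7), (2, 6), (2, 7), (3, 6), (3, 7)]
Unfold 3 (reflect across v@6): 16 holes -> [(0, 4), (0, 5), (0, 6), (0, 7), (1, 4), (1, 5), (1, 6), (1, 7), (2, 4), (2, 5), (2, 6), (2, 7), (3, 4), (3, 5), (3, 6), (3, 7)]
Unfold 4 (reflect across v@4): 32 holes -> [(0, 0), (0, 1), (0, 2), (0, 3), (0, 4), (0, 5), (0, 6), (0, 7), (1, 0), (1, 1), (1, 2), (1, 3), (1, 4), (1, 5), (1, 6), (1, 7), (2, 0), (2, 1), (2, 2), (2, 3), (2, 4), (2, 5), (2, 6), (2, 7), (3, 0), (3, 1), (3, 2), (3, 3), (3, 4), (3, 5), (3, 6), (3, 7)]
Unfold 5 (reflect across h@4): 64 holes -> [(0, 0), (0, 1), (0, 2), (0, 3), (0, 4), (0, 5), (0, 6), (0, 7), (1, 0), (1, 1), (1, 2), (1, 3), (1, 4), (1, 5), (1, 6), (1, 7), (2, 0), (2, 1), (2, 2), (2, 3), (2, 4), (2, 5), (2, 6), (2, 7), (3, 0), (3, 1), (3, 2), (3, 3), (3, 4), (3, 5), (3, 6), (3, 7), (4, 0), (4, 1), (4, 2), (4, 3), (4, 4), (4, 5), (4, 6), (4, 7), (5, 0), (5, 1), (5, 2), (5, 3), (5, 4), (5, 5), (5, 6), (5, 7), (6, 0), (6, 1), (6, 2), (6, 3), (6, 4), (6, 5), (6, 6), (6, 7), (7, 0), (7, 1), (7, 2), (7, 3), (7, 4), (7, 5), (7, 6), (7, 7)]

Answer: OOOOOOOO
OOOOOOOO
OOOOOOOO
OOOOOOOO
OOOOOOOO
OOOOOOOO
OOOOOOOO
OOOOOOOO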